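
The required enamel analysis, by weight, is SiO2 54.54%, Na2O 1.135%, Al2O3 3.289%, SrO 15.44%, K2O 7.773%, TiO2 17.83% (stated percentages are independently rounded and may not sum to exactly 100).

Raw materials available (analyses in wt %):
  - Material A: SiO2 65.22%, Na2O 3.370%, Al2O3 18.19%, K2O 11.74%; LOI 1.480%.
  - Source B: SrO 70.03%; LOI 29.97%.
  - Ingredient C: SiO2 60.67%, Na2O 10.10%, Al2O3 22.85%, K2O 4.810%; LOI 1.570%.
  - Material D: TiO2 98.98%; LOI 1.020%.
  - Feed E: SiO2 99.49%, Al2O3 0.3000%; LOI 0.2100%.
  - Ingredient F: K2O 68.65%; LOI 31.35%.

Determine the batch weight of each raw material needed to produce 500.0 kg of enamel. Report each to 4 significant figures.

Batch per 500.0 kg enamel:
  Material A: 27.67 kg
  Source B: 110.2 kg
  Ingredient C: 46.95 kg
  Material D: 90.07 kg
  Feed E: 227.3 kg
  Ingredient F: 48.59 kg
Total batch = 550.8 kg; LOI loss = 50.80 kg; yield = 90.78%

All internal work keeps full precision at every stage — values along the way appear, rounded to 4 significant figures, at each printed step; every reported value undergoes a single rounding. All derived quantities, including totals, the yield, the six compositions, glass mass, ignition loss, are carried starting from the weights at 500.0 kg of glass at exact precision, as set out in problem or answer.
Target oxide masses per 500.0 kg enamel:
  SiO2: 54.54% × 500.0 = 272.7 kg
  Na2O: 1.135% × 500.0 = 5.675 kg
  Al2O3: 3.289% × 500.0 = 16.44 kg
  SrO: 15.44% × 500.0 = 77.20 kg
  K2O: 7.773% × 500.0 = 38.86 kg
  TiO2: 17.83% × 500.0 = 89.15 kg
Sums-versus-targets review working from each reported weight, against the basis in use (each sum matches its target mass up to rounding of the answer):
  SiO2: 27.67·0.6522 + 46.95·0.6067 + 227.3·0.9949 = 272.7 kg (target 272.7 kg)
  Na2O: 27.67·0.03370 + 46.95·0.1010 = 5.674 kg (target 5.675 kg)
  Al2O3: 27.67·0.1819 + 46.95·0.2285 + 227.3·0.003000 = 16.44 kg (target 16.44 kg)
  SrO: 110.2·0.7003 = 77.17 kg (target 77.20 kg)
  K2O: 27.67·0.1174 + 46.95·0.04810 + 48.59·0.6865 = 38.86 kg (target 38.86 kg)
  TiO2: 90.07·0.9898 = 89.15 kg (target 89.15 kg)
Glass-mass bookkeeping: whole batch net of LOI = 500.0 kg (the targets, summed, come to 500.0 kg; stated basis 500.0 kg — gaps are rounding artifacts).
Batch total: Σ batch = 550.8 kg; loss to ignition Σ batch·LOI = 50.80 kg; yield = glass ÷ total batch = 90.78%.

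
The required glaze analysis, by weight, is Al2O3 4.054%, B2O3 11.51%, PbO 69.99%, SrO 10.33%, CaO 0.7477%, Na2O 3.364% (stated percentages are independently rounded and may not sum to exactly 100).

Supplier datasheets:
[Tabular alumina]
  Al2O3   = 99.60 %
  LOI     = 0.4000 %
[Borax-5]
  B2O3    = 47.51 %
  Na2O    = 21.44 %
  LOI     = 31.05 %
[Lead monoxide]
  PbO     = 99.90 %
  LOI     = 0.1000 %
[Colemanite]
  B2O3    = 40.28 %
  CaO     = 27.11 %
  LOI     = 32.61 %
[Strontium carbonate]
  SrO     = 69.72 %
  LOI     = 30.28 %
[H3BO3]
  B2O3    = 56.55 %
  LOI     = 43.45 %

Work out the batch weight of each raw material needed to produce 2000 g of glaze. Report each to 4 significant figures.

Batch per 2000 g glaze:
  Tabular alumina: 81.41 g
  Borax-5: 313.8 g
  Lead monoxide: 1401 g
  Colemanite: 55.16 g
  Strontium carbonate: 296.3 g
  H3BO3: 104.1 g
Total batch = 2252 g; LOI loss = 252.1 g; yield = 88.80%

In-progress results are printed rounded off to 4 significant digits in the working. Every computation maintains exact precision at every stage. Exactly one rounding is applied to every reported figure — the derived quantities, including the totals, the six compositions, net glass mass, ignition loss, the yield, are carried from the weighed amounts per 2000 g of glass in full precision as they appear in either problem or answer.
Oxide mass targets, per 2000 g glaze:
  Al2O3: 4.054% × 2000 = 81.08 g
  B2O3: 11.51% × 2000 = 230.2 g
  PbO: 69.99% × 2000 = 1400 g
  SrO: 10.33% × 2000 = 206.6 g
  CaO: 0.7477% × 2000 = 14.95 g
  Na2O: 3.364% × 2000 = 67.28 g
Verifying the oxide balance given the weights on record, relative to the basis at hand (each sum matches its target mass up to rounding of the answer):
  Al2O3: 81.41·0.9960 = 81.08 g (target 81.08 g)
  B2O3: 313.8·0.4751 + 55.16·0.4028 + 104.1·0.5655 = 230.2 g (target 230.2 g)
  PbO: 1401·0.9990 = 1400 g (target 1400 g)
  SrO: 296.3·0.6972 = 206.6 g (target 206.6 g)
  CaO: 55.16·0.2711 = 14.95 g (target 14.95 g)
  Na2O: 313.8·0.2144 = 67.28 g (target 67.28 g)
Glass-mass sanity pass: batch total minus LOI = 2000 g (targets for the oxides total 2000 g; the stated basis being 2000 g — rounding explains the deltas).
Summing the batch: Σ batch = 2252 g; LOI loss = Σ batch·LOI = 252.1 g; as yield: glass ÷ batch → 88.80%.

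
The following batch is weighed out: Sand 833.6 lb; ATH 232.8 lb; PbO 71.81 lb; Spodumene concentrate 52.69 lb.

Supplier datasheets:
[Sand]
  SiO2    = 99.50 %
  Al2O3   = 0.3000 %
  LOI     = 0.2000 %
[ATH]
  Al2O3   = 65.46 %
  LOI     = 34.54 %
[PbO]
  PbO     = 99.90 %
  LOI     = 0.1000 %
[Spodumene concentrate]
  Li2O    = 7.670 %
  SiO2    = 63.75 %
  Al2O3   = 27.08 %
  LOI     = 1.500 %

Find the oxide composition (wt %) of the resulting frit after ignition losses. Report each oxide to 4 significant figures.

Glass mass = 1108 lb (batch 1191 − LOI 82.94).
Composition: Li2O 0.3648%, PbO 6.475%, SiO2 77.89%, Al2O3 15.27%

The working math carries full float precision at every stage — values along the way are shown, rounded to four significant digits, at each printed step; a single rounding completes every reported value; all derived quantities (the four compositions, net glass mass, the yield, totals, LOI) are re-derived from the weighed amounts per 1108 lb of glass at full float precision, as given in the question or the answer.
Oxide-by-oxide delivered mass:
  Li2O: 52.69·0.07670 = 4.041 lb
  PbO: 71.81·0.9990 = 71.74 lb
  SiO2: 833.6·0.9950 + 52.69·0.6375 = 863.0 lb
  Al2O3: 833.6·0.003000 + 232.8·0.6546 + 52.69·0.2708 = 169.2 lb
LOI: 833.6·0.002000 + 232.8·0.3454 + 71.81·0.001000 + 52.69·0.01500 = 82.94 lb
batch − LOI leaves glass = 1191 − 82.94 = 1108 lb (the oxide masses sum to this)
each oxide over glass, ×100, is wt %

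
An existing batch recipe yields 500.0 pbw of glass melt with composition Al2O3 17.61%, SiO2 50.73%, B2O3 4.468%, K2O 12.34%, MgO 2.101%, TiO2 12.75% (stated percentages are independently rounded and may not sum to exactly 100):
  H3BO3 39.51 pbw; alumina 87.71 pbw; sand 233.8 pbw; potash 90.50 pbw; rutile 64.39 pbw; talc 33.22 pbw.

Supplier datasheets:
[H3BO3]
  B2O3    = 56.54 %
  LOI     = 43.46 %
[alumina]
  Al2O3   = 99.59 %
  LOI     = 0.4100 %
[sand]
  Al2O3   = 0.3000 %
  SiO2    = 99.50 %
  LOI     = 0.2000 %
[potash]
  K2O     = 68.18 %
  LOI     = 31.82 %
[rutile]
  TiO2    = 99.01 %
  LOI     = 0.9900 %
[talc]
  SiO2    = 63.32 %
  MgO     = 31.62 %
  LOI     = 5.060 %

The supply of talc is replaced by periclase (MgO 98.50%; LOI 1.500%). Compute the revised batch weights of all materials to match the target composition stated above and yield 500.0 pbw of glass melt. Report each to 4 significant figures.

Revised batch per 500.0 pbw glass melt:
  H3BO3: 39.51 pbw
  alumina: 87.64 pbw
  sand: 254.9 pbw
  potash: 90.50 pbw
  rutile: 64.39 pbw
  periclase: 10.66 pbw
Total batch = 547.6 pbw; LOI loss = 47.63 pbw

Each numeric step maintains full float precision from start to finish. The intermediate values are printed rounded to four significant figures as written; each reported figure sees exactly one rounding — derived quantities are rebuilt from the batch weights for 500.0 pbw of glass in exact precision (LOI, the yield, the six compositions, totals, net glass mass), as they appear in the question or the answer.
Target oxide masses per 500.0 pbw glass melt:
  Al2O3: 17.61% × 500.0 = 88.05 pbw
  SiO2: 50.73% × 500.0 = 253.6 pbw
  B2O3: 4.468% × 500.0 = 22.34 pbw
  K2O: 12.34% × 500.0 = 61.70 pbw
  MgO: 2.101% × 500.0 = 10.50 pbw
  TiO2: 12.75% × 500.0 = 63.75 pbw
Per-oxide balance check with the batch weights as given, on the stated basis (oxide sums agree with the targets net of answer rounding effects):
  Al2O3: 87.64·0.9959 + 254.9·0.003000 = 88.05 pbw (target 88.05 pbw)
  SiO2: 254.9·0.9950 = 253.6 pbw (target 253.6 pbw)
  B2O3: 39.51·0.5654 = 22.34 pbw (target 22.34 pbw)
  K2O: 90.50·0.6818 = 61.70 pbw (target 61.70 pbw)
  MgO: 10.66·0.9850 = 10.50 pbw (target 10.50 pbw)
  TiO2: 64.39·0.9901 = 63.75 pbw (target 63.75 pbw)
Mass balance on the glass: total charge less LOI = 500.0 pbw (the Σ of target masses is 500.0 pbw; stated basis 500.0 pbw — differing by rounding only).
Adding the batch up: Σ batch = 547.6 pbw; LOI loss = Σ batch·LOI = 47.63 pbw; glass ÷ batch gives a yield of 91.30%.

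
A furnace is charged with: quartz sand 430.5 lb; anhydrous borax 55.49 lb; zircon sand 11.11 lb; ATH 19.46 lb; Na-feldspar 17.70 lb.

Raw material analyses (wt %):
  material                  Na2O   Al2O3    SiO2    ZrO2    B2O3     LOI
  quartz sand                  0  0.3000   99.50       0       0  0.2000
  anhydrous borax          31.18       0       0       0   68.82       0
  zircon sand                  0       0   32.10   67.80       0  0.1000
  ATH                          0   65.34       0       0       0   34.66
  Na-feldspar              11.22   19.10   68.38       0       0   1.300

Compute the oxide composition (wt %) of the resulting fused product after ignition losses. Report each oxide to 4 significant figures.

The intermediate values are printed rounded to 4 significant digits in the printout — every computation keeps full float precision at each step; every reported number is rounded once only. All derived quantities are recomputed from the batch weights on 526.4 lb of glass in exact precision (yield, five oxide percentages, ignition loss, totals, net glass mass) exactly as printed in either problem or answer.
Oxide-by-oxide delivered mass:
  Na2O: 55.49·0.3118 + 17.70·0.1122 = 19.29 lb
  Al2O3: 430.5·0.003000 + 19.46·0.6534 + 17.70·0.1910 = 17.39 lb
  SiO2: 430.5·0.9950 + 11.11·0.3210 + 17.70·0.6838 = 444.0 lb
  ZrO2: 11.11·0.6780 = 7.533 lb
  B2O3: 55.49·0.6882 = 38.19 lb
LOI: 430.5·0.002000 + 11.11·0.001000 + 19.46·0.3466 + 17.70·0.01300 = 7.847 lb
Net of LOI, the glass mass = 534.3 − 7.847 = 526.4 lb (equal to the oxide-mass sum)
wt %: oxide over glass, times 100

Glass mass = 526.4 lb (batch 534.3 − LOI 7.847).
Composition: Na2O 3.664%, Al2O3 3.303%, SiO2 84.35%, ZrO2 1.431%, B2O3 7.254%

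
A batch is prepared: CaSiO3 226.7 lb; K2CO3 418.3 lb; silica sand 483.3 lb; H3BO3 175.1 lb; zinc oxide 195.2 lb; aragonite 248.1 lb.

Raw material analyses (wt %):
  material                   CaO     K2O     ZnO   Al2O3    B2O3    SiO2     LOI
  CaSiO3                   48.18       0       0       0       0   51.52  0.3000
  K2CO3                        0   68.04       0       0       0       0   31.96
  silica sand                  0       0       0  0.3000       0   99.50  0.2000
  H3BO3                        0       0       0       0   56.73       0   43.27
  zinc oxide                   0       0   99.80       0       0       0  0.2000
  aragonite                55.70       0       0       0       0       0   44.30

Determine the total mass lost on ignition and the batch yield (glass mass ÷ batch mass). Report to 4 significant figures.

LOI loss = 321.4 lb; glass = 1425 lb; yield = 81.60%

The intermediate values are rounded to 4 significant figures when quoted. Each numeric step holds full float precision from first step to last — every reported figure includes exactly one rounding — all derived quantities are computed starting from the weights on 1425 lb of glass in full float precision (six oxide percentages, totals, LOI, net glass mass, yield) as set out in either problem or answer.
Loss on ignition, line by line:
  CaSiO3: 226.7 × 0.003000 = 0.6801 lb
  K2CO3: 418.3 × 0.3196 = 133.7 lb
  silica sand: 483.3 × 0.002000 = 0.9666 lb
  H3BO3: 175.1 × 0.4327 = 75.77 lb
  zinc oxide: 195.2 × 0.002000 = 0.3904 lb
  aragonite: 248.1 × 0.4430 = 109.9 lb
Total LOI = 321.4 lb
Glass = batch − LOI = 1747 − 321.4 = 1425 lb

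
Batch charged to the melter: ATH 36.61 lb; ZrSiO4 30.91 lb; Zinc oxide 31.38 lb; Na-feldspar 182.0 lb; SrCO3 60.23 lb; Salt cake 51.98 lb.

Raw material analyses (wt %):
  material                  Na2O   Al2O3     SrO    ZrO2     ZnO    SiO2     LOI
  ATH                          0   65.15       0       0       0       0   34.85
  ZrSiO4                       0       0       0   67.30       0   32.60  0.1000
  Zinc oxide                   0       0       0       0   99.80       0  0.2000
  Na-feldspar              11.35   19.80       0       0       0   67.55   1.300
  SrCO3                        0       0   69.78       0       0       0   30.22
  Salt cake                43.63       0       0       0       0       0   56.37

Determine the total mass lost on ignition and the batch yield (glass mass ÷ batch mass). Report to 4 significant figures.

The whole derivation runs at full precision through every step; the intermediate values are displayed with 4-significant-digit rounding on the page. A single rounding produces each reported value; derived quantities (net glass mass, six oxide percentages, ignition loss, totals, the yield) are rebuilt at full float precision from the batch weights at 330.4 lb of glass exactly as printed in the question or the answer.
Ignition loss by material:
  ATH: 36.61 × 0.3485 = 12.76 lb
  ZrSiO4: 30.91 × 0.001000 = 0.03091 lb
  Zinc oxide: 31.38 × 0.002000 = 0.06276 lb
  Na-feldspar: 182.0 × 0.01300 = 2.366 lb
  SrCO3: 60.23 × 0.3022 = 18.20 lb
  Salt cake: 51.98 × 0.5637 = 29.30 lb
Total LOI = 62.72 lb
Glass = batch − LOI = 393.1 − 62.72 = 330.4 lb

LOI loss = 62.72 lb; glass = 330.4 lb; yield = 84.04%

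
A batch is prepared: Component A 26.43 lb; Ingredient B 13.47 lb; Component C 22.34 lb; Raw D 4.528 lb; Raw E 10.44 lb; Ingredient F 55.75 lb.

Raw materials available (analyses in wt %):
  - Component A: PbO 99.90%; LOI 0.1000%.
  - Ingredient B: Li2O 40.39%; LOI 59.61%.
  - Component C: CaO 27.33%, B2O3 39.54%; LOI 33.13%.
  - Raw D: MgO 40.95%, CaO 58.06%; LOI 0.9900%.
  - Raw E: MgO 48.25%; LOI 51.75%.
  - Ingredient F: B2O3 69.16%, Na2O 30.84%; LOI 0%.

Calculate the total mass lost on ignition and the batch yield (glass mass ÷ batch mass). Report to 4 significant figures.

The intermediate values appear, rounded to 4 significant figures, in the working; all internal work runs at exact precision through every step; each reported number takes just one rounding; derived quantities are computed starting from the weights per 112.1 lb of glass at exact precision (yield, the totals, six oxide percentages, glass mass, LOI), as given in the problem or answer text.
Ignition loss by material:
  Component A: 26.43 × 0.001000 = 0.02643 lb
  Ingredient B: 13.47 × 0.5961 = 8.029 lb
  Component C: 22.34 × 0.3313 = 7.401 lb
  Raw D: 4.528 × 0.009900 = 0.04483 lb
  Raw E: 10.44 × 0.5175 = 5.403 lb
  Ingredient F: 55.75 × 0 = 0 lb
Total LOI = 20.90 lb
Glass = batch − LOI = 133.0 − 20.90 = 112.1 lb

LOI loss = 20.90 lb; glass = 112.1 lb; yield = 84.28%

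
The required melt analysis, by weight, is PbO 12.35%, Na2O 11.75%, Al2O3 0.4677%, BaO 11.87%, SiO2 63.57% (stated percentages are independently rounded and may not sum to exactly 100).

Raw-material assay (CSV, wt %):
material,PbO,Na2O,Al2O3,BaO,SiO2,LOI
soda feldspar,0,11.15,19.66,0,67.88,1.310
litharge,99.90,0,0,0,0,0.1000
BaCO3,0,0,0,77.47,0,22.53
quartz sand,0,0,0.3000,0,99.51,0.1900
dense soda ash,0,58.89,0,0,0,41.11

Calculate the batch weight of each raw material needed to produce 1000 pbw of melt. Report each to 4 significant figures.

Batch per 1000 pbw melt:
  soda feldspar: 14.19 pbw
  litharge: 123.6 pbw
  BaCO3: 153.2 pbw
  quartz sand: 629.2 pbw
  dense soda ash: 196.8 pbw
Total batch = 1117 pbw; LOI loss = 116.9 pbw; yield = 89.53%

Values along the way are shown with 4-significant-figure rounding when written out. The whole derivation carries exact precision end to end; exactly one rounding goes into every reported value — all derived quantities are recomputed in full precision (the five compositions, the yield, ignition loss, the totals, net glass mass) using the weight values at 1000 pbw of glass, as they appear in problem or answer.
Oxide-by-oxide targets in 1000 pbw melt:
  PbO: 12.35% × 1000 = 123.5 pbw
  Na2O: 11.75% × 1000 = 117.5 pbw
  Al2O3: 0.4677% × 1000 = 4.677 pbw
  BaO: 11.87% × 1000 = 118.7 pbw
  SiO2: 63.57% × 1000 = 635.7 pbw
A balance pass over the oxides, from the weights as reported, for the quoted basis mass (summed amounts equal target values inside rounding margins):
  PbO: 123.6·0.9990 = 123.5 pbw (target 123.5 pbw)
  Na2O: 14.19·0.1115 + 196.8·0.5889 = 117.5 pbw (target 117.5 pbw)
  Al2O3: 14.19·0.1966 + 629.2·0.003000 = 4.677 pbw (target 4.677 pbw)
  BaO: 153.2·0.7747 = 118.7 pbw (target 118.7 pbw)
  SiO2: 14.19·0.6788 + 629.2·0.9951 = 635.7 pbw (target 635.7 pbw)
Auditing the glass mass value: total batch − LOI = 1000 pbw (the targets, summed, come to 1000 pbw; with the basis standing at 1000 pbw — differing by rounding only).
Batch grand total — Σ batch = 1117 pbw; ignition loss, Σ(batch × LOI) = 116.9 pbw; the yield ratio, glass ÷ batch: 89.53%.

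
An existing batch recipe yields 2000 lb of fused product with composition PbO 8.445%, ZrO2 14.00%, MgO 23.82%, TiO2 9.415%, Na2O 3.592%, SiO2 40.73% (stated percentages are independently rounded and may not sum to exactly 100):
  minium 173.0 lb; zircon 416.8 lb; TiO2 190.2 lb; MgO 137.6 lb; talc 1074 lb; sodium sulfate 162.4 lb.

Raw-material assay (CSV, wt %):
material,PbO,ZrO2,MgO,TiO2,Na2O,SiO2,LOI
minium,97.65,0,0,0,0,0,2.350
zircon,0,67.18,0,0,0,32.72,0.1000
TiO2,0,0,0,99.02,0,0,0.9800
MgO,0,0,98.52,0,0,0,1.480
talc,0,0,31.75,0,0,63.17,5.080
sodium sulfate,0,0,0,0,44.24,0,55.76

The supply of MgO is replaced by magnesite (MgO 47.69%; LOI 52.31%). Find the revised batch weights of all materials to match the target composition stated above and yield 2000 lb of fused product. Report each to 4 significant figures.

Revised batch per 2000 lb fused product:
  minium: 173.0 lb
  zircon: 416.8 lb
  TiO2: 190.2 lb
  magnesite: 284.2 lb
  talc: 1074 lb
  sodium sulfate: 162.4 lb
Total batch = 2301 lb; LOI loss = 300.1 lb

The intermediate values are displayed, with 4-significant-figure rounding, as written; every computation runs at full float precision end to end. Exactly one rounding goes into every reported figure. Derived quantities, including ignition loss, net glass mass, the yield, the totals, six oxide percentages, are carried from the weighed amounts at 2000 lb of glass in full float precision, exactly as shown in the question or the answer.
Oxide mass targets, per 2000 lb fused product:
  PbO: 8.445% × 2000 = 168.9 lb
  ZrO2: 14.00% × 2000 = 280.0 lb
  MgO: 23.82% × 2000 = 476.4 lb
  TiO2: 9.415% × 2000 = 188.3 lb
  Na2O: 3.592% × 2000 = 71.84 lb
  SiO2: 40.73% × 2000 = 814.6 lb
Verifying the oxide balance per the reported batch figures, against the basis in use (sum by sum, the targets are met modulo rounding of the values):
  PbO: 173.0·0.9765 = 168.9 lb (target 168.9 lb)
  ZrO2: 416.8·0.6718 = 280.0 lb (target 280.0 lb)
  MgO: 284.2·0.4769 + 1074·0.3175 = 476.5 lb (target 476.4 lb)
  TiO2: 190.2·0.9902 = 188.3 lb (target 188.3 lb)
  Na2O: 162.4·0.4424 = 71.85 lb (target 71.84 lb)
  SiO2: 416.8·0.3272 + 1074·0.6317 = 814.8 lb (target 814.6 lb)
Consistency of the glass mass: Σ batch − LOI loss = 2000 lb (summing oxide targets gives 2000 lb; stated basis 2000 lb — any gap is answer rounding).
Batch grand total — Σ batch = 2301 lb; LOI removed, Σ of batch·LOI: 300.1 lb; yield = glass ÷ total batch = 86.95%.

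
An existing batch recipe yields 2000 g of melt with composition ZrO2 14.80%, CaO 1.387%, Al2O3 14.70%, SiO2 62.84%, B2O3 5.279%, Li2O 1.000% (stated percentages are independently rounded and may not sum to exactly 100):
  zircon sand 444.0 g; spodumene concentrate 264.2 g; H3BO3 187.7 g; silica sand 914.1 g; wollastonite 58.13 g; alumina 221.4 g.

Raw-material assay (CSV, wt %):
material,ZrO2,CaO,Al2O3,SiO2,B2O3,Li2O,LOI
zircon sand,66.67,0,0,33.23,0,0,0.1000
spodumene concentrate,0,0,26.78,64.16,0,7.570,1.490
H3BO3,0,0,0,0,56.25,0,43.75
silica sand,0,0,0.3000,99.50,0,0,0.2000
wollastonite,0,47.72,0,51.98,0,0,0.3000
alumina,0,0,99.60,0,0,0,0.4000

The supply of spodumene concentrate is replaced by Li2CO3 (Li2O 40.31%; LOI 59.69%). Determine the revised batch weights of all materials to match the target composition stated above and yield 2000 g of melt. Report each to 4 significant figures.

Each numeric step holds full precision from first step to last. Values along the way are shown, rounded to four significant digits, as written; each reported figure undergoes a single rounding; all derived quantities (glass mass, the totals, LOI, six oxide percentages, yield) are carried using the weight values for 2000 g of glass in full precision as quoted within the problem or the answer.
The oxide mass targets at 2000 g melt:
  ZrO2: 14.80% × 2000 = 296.0 g
  CaO: 1.387% × 2000 = 27.74 g
  Al2O3: 14.70% × 2000 = 294.0 g
  SiO2: 62.84% × 2000 = 1257 g
  B2O3: 5.279% × 2000 = 105.6 g
  Li2O: 1.000% × 2000 = 20.00 g
Per-oxide balance check with the batch weights as given, on the stated basis (oxide sums agree with the targets modulo rounding of the values):
  ZrO2: 444.0·0.6667 = 296.0 g (target 296.0 g)
  CaO: 58.13·0.4772 = 27.74 g (target 27.74 g)
  Al2O3: 1084·0.003000 + 291.9·0.9960 = 294.0 g (target 294.0 g)
  SiO2: 444.0·0.3323 + 1084·0.9950 + 58.13·0.5198 = 1256 g (target 1257 g)
  B2O3: 187.7·0.5625 = 105.6 g (target 105.6 g)
  Li2O: 49.62·0.4031 = 20.00 g (target 20.00 g)
Auditing the glass mass value: net batch after ignition = 2000 g (oxide target masses add up to 2000 g; versus the stated basis of 2000 g — rounding explains the deltas).
Whole-batch sum: Σ batch = 2115 g; ignition loss, Σ(batch × LOI) = 115.7 g; yield: glass divided by total = 94.53%.

Revised batch per 2000 g melt:
  zircon sand: 444.0 g
  Li2CO3: 49.62 g
  H3BO3: 187.7 g
  silica sand: 1084 g
  wollastonite: 58.13 g
  alumina: 291.9 g
Total batch = 2115 g; LOI loss = 115.7 g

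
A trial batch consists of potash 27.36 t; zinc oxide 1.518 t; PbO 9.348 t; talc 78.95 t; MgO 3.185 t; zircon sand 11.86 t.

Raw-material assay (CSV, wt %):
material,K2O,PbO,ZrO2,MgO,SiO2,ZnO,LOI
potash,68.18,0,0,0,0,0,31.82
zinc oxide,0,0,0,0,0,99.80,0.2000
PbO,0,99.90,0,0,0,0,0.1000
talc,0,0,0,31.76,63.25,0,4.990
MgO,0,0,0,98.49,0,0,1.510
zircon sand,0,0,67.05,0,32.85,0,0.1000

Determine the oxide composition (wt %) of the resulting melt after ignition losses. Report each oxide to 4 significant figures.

Mid-chain values appear (rounded to four significant digits) between the steps — all internal work runs at exact precision from first step to last. Every reported number takes a single rounding — derived quantities are re-derived in exact precision (the yield, totals, six oxide percentages, net glass mass, ignition loss) from the weighed amounts per 119.5 t of glass as they appear in the question or the answer.
Mass of each oxide from the mix:
  K2O: 27.36·0.6818 = 18.65 t
  PbO: 9.348·0.9990 = 9.339 t
  ZrO2: 11.86·0.6705 = 7.952 t
  MgO: 78.95·0.3176 + 3.185·0.9849 = 28.21 t
  SiO2: 78.95·0.6325 + 11.86·0.3285 = 53.83 t
  ZnO: 1.518·0.9980 = 1.515 t
LOI: 27.36·0.3182 + 1.518·0.002000 + 9.348·0.001000 + 78.95·0.04990 + 3.185·0.01510 + 11.86·0.001000 = 12.72 t
Resulting glass, batch − LOI: 132.2 − 12.72 = 119.5 t (equal to the oxide-mass sum)
each wt % is 100 × oxide ÷ glass

Glass mass = 119.5 t (batch 132.2 − LOI 12.72).
Composition: K2O 15.61%, PbO 7.815%, ZrO2 6.654%, MgO 23.61%, SiO2 45.05%, ZnO 1.268%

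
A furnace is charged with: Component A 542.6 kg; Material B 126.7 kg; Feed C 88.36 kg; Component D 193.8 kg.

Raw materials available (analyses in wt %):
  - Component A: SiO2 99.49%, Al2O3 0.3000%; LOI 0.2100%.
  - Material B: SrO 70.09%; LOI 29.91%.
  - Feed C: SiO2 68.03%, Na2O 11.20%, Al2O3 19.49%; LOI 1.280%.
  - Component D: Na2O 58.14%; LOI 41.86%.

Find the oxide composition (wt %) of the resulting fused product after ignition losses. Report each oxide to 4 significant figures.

In-progress results appear rounded off to 4 significant figures as written — the whole derivation holds full precision throughout; each reported figure is rounded a single time — derived quantities (totals, LOI, four oxide percentages, the yield, net glass mass) are re-derived from the weighed amounts at 830.2 kg of glass at exact precision as they appear in problem or answer.
Mass of each oxide from the mix:
  SiO2: 542.6·0.9949 + 88.36·0.6803 = 599.9 kg
  Na2O: 88.36·0.1120 + 193.8·0.5814 = 122.6 kg
  SrO: 126.7·0.7009 = 88.80 kg
  Al2O3: 542.6·0.003000 + 88.36·0.1949 = 18.85 kg
LOI: 542.6·0.002100 + 126.7·0.2991 + 88.36·0.01280 + 193.8·0.4186 = 121.3 kg
Net of LOI, the glass mass = 951.5 − 121.3 = 830.2 kg (consistent with Σ oxide mass)
wt % = 100 × oxide mass / glass mass

Glass mass = 830.2 kg (batch 951.5 − LOI 121.3).
Composition: SiO2 72.27%, Na2O 14.76%, SrO 10.70%, Al2O3 2.271%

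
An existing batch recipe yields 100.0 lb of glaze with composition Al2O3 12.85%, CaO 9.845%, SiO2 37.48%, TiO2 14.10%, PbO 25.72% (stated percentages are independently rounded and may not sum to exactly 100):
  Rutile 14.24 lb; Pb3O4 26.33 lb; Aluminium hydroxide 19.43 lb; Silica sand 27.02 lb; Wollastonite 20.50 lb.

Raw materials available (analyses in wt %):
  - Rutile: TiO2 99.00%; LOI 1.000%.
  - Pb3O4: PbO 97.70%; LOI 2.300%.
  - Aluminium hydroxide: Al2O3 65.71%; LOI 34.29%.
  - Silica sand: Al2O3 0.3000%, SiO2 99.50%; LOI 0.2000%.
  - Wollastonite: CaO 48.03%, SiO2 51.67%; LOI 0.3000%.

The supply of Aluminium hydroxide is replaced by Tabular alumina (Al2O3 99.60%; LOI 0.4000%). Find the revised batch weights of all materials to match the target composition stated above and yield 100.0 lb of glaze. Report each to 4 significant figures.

Revised batch per 100.0 lb glaze:
  Rutile: 14.24 lb
  Pb3O4: 26.33 lb
  Tabular alumina: 12.82 lb
  Silica sand: 27.02 lb
  Wollastonite: 20.50 lb
Total batch = 100.9 lb; LOI loss = 0.9148 lb

Values along the way are shown, rounded to four significant digits, when written out; every computation holds full precision through every step. Every reported figure takes exactly one rounding; all derived quantities are carried from the batch weights per 100.0 lb of glass in full float precision (five oxide percentages, the totals, the yield, net glass mass, ignition loss), as quoted within the problem or the answer.
Oxide mass targets, per 100.0 lb glaze:
  Al2O3: 12.85% × 100.0 = 12.85 lb
  CaO: 9.845% × 100.0 = 9.845 lb
  SiO2: 37.48% × 100.0 = 37.48 lb
  TiO2: 14.10% × 100.0 = 14.10 lb
  PbO: 25.72% × 100.0 = 25.72 lb
Verifying the oxide balance given the weights on record, for the quoted basis mass (sum by sum, the targets are met given rounding of the digits):
  Al2O3: 12.82·0.9960 + 27.02·0.003000 = 12.85 lb (target 12.85 lb)
  CaO: 20.50·0.4803 = 9.846 lb (target 9.845 lb)
  SiO2: 27.02·0.9950 + 20.50·0.5167 = 37.48 lb (target 37.48 lb)
  TiO2: 14.24·0.9900 = 14.10 lb (target 14.10 lb)
  PbO: 26.33·0.9770 = 25.72 lb (target 25.72 lb)
Glass-mass sanity pass: batch Σ − ignition loss = 100.0 lb (the targets, summed, come to 99.99 lb; with the basis standing at 100.0 lb — any gap is answer rounding).
Batch grand total — Σ batch = 100.9 lb; Σ batch·LOI gives LOI loss = 0.9148 lb; yield = glass ÷ total batch = 99.09%.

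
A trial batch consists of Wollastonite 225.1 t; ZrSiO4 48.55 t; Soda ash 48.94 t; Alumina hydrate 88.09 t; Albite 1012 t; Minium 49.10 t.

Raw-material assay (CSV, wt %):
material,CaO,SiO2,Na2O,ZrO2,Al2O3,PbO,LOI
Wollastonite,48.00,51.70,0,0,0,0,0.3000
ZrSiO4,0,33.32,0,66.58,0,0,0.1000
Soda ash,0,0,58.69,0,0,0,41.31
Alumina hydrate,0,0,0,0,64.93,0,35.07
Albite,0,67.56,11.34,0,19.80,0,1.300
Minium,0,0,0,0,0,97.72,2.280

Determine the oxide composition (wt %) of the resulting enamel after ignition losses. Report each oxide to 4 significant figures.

Glass mass = 1406 t (batch 1472 − LOI 66.11).
Composition: CaO 7.687%, SiO2 58.07%, Na2O 10.21%, ZrO2 2.300%, Al2O3 18.32%, PbO 3.413%

Intermediates are shown (rounded to four significant digits) when written out. All internal work maintains full precision throughout — each reported value is rounded once only — derived quantities, including glass mass, yield, totals, the six compositions, LOI, are carried using the weight values on 1406 t of glass in full precision, exactly as shown in problem or answer.
Per-oxide mass from batch:
  CaO: 225.1·0.4800 = 108.0 t
  SiO2: 225.1·0.5170 + 48.55·0.3332 + 1012·0.6756 = 816.3 t
  Na2O: 48.94·0.5869 + 1012·0.1134 = 143.5 t
  ZrO2: 48.55·0.6658 = 32.32 t
  Al2O3: 88.09·0.6493 + 1012·0.1980 = 257.6 t
  PbO: 49.10·0.9772 = 47.98 t
LOI: 225.1·0.003000 + 48.55·0.001000 + 48.94·0.4131 + 88.09·0.3507 + 1012·0.01300 + 49.10·0.02280 = 66.11 t
Net of LOI, the glass mass = 1472 − 66.11 = 1406 t (the oxide masses sum to this)
wt %: oxide over glass, times 100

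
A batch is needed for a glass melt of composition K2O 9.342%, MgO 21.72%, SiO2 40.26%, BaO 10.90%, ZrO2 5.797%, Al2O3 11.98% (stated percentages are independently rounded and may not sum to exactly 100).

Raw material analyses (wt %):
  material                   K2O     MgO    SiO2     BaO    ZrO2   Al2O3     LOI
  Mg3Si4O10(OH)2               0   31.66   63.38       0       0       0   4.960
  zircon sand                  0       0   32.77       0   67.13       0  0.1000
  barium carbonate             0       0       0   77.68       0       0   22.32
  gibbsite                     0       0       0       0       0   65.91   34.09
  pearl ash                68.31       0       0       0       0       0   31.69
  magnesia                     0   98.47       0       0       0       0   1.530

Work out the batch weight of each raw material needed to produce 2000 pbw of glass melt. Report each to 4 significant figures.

Every computation holds exact precision from first step to last — the intermediate values are printed, with 4-significant-figure rounding, in the working. Every reported result takes a single rounding — the derived quantities, including yield, net glass mass, LOI, the totals, six oxide percentages, are re-derived starting from the weights on 2000 pbw of glass in full float precision precisely as stated by the problem or answer text.
Per-oxide target masses for 2000 pbw glass melt:
  K2O: 9.342% × 2000 = 186.8 pbw
  MgO: 21.72% × 2000 = 434.4 pbw
  SiO2: 40.26% × 2000 = 805.2 pbw
  BaO: 10.90% × 2000 = 218.0 pbw
  ZrO2: 5.797% × 2000 = 115.9 pbw
  Al2O3: 11.98% × 2000 = 239.6 pbw
A balance pass over the oxides, using the reported weights, under the basis named above (summed amounts equal target values up to rounding of the answer):
  K2O: 273.5·0.6831 = 186.8 pbw (target 186.8 pbw)
  MgO: 1181·0.3166 + 61.39·0.9847 = 434.4 pbw (target 434.4 pbw)
  SiO2: 1181·0.6338 + 172.7·0.3277 = 805.1 pbw (target 805.2 pbw)
  BaO: 280.6·0.7768 = 218.0 pbw (target 218.0 pbw)
  ZrO2: 172.7·0.6713 = 115.9 pbw (target 115.9 pbw)
  Al2O3: 363.5·0.6591 = 239.6 pbw (target 239.6 pbw)
Auditing the glass mass value: whole batch net of LOI = 2000 pbw (oxide target masses add up to 2000 pbw; against the stated basis, 2000 pbw — a pure rounding effect).
Summing the batch: Σ batch = 2333 pbw; the LOI term Σ batch·LOI equals 332.9 pbw; the yield ratio, glass ÷ batch: 85.73%.

Batch per 2000 pbw glass melt:
  Mg3Si4O10(OH)2: 1181 pbw
  zircon sand: 172.7 pbw
  barium carbonate: 280.6 pbw
  gibbsite: 363.5 pbw
  pearl ash: 273.5 pbw
  magnesia: 61.39 pbw
Total batch = 2333 pbw; LOI loss = 332.9 pbw; yield = 85.73%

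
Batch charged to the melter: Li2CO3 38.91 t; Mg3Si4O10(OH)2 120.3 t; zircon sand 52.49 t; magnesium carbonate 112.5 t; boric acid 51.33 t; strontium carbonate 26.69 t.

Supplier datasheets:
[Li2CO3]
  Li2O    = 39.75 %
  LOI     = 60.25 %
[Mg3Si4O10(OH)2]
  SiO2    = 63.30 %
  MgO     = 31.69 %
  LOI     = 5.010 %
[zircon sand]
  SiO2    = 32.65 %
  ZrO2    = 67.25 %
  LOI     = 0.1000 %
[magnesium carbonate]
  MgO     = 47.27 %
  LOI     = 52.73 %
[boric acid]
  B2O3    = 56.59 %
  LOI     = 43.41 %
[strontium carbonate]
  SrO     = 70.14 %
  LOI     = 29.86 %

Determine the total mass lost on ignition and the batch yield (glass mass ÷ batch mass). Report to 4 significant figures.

LOI loss = 119.1 t; glass = 283.1 t; yield = 70.39%

Every computation holds full float precision at each step; in-progress results are shown, rounded to 4 significant digits, as written. Exactly one rounding is applied to every reported result — the derived quantities (the yield, ignition loss, totals, the six compositions, glass mass) are rebuilt at exact precision using the weight values on 283.1 t of glass precisely as stated by the question or the answer.
Loss on ignition, line by line:
  Li2CO3: 38.91 × 0.6025 = 23.44 t
  Mg3Si4O10(OH)2: 120.3 × 0.05010 = 6.027 t
  zircon sand: 52.49 × 0.001000 = 0.05249 t
  magnesium carbonate: 112.5 × 0.5273 = 59.32 t
  boric acid: 51.33 × 0.4341 = 22.28 t
  strontium carbonate: 26.69 × 0.2986 = 7.970 t
Total LOI = 119.1 t
Glass = batch − LOI = 402.2 − 119.1 = 283.1 t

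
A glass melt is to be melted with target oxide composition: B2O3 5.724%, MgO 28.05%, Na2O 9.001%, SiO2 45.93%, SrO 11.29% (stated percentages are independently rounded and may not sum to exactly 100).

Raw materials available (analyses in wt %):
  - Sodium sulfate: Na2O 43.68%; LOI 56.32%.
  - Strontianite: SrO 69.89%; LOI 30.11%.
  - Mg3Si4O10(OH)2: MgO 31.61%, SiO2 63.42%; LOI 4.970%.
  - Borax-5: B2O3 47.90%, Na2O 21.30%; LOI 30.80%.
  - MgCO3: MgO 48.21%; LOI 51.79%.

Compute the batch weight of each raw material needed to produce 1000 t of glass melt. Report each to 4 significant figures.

Batch per 1000 t glass melt:
  Sodium sulfate: 147.8 t
  Strontianite: 161.5 t
  Mg3Si4O10(OH)2: 724.2 t
  Borax-5: 119.5 t
  MgCO3: 107.0 t
Total batch = 1260 t; LOI loss = 260.1 t; yield = 79.36%

Working values are shown rounded to 4 significant digits within the worked lines. All internal work keeps full float precision from start to finish; each reported number includes exactly one rounding; all derived quantities (net glass mass, ignition loss, five oxide percentages, the totals, the yield) are re-derived in full float precision from the weighed amounts at 1000 t of glass as quoted within either problem or answer.
Target oxide masses per 1000 t glass melt:
  B2O3: 5.724% × 1000 = 57.24 t
  MgO: 28.05% × 1000 = 280.5 t
  Na2O: 9.001% × 1000 = 90.01 t
  SiO2: 45.93% × 1000 = 459.3 t
  SrO: 11.29% × 1000 = 112.9 t
A balance pass over the oxides, with the batch weights as given, on the stated basis (every target is met by its sum inside rounding margins):
  B2O3: 119.5·0.4790 = 57.24 t (target 57.24 t)
  MgO: 724.2·0.3161 + 107.0·0.4821 = 280.5 t (target 280.5 t)
  Na2O: 147.8·0.4368 + 119.5·0.2130 = 90.01 t (target 90.01 t)
  SiO2: 724.2·0.6342 = 459.3 t (target 459.3 t)
  SrO: 161.5·0.6989 = 112.9 t (target 112.9 t)
Glass mass check: total batch − LOI = 999.9 t (the targets, summed, come to 1000 t; the stated basis being 1000 t — a pure rounding effect).
Summing the batch: Σ batch = 1260 t; the LOI term Σ batch·LOI equals 260.1 t; the yield ratio, glass ÷ batch: 79.36%.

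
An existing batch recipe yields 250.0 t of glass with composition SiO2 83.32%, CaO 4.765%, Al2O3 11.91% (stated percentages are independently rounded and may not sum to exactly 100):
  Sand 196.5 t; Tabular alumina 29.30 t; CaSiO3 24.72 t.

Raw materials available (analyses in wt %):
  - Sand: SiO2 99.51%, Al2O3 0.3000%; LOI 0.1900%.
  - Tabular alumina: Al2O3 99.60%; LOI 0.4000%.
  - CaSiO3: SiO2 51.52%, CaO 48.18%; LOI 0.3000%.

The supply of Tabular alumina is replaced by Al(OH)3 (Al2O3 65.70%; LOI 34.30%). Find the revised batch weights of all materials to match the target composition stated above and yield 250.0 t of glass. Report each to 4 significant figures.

Mid-chain values are shown rounded to 4 significant figures across the worked steps; every computation holds exact precision at each step. A single rounding yields each reported figure; derived quantities (glass mass, the yield, three oxide percentages, ignition loss, totals) are computed in full precision using the weight values for 250.0 t of glass as they appear in the question or the answer.
Target masses of each oxide per 250.0 t glass:
  SiO2: 83.32% × 250.0 = 208.3 t
  CaO: 4.765% × 250.0 = 11.91 t
  Al2O3: 11.91% × 250.0 = 29.78 t
Sums-versus-targets review given the weights on record, per the basis as stated (sums match the target masses modulo rounding of the values):
  SiO2: 196.5·0.9951 + 24.72·0.5152 = 208.3 t (target 208.3 t)
  CaO: 24.72·0.4818 = 11.91 t (target 11.91 t)
  Al2O3: 196.5·0.003000 + 44.42·0.6570 = 29.77 t (target 29.78 t)
Glass mass check: the batch minus its LOI: 250.0 t (summing oxide targets gives 250.0 t; the stated basis being 250.0 t — gaps are rounding artifacts).
Batch total: Σ batch = 265.6 t; LOI loss = Σ batch·LOI = 15.68 t; yield = glass ÷ total batch = 94.10%.

Revised batch per 250.0 t glass:
  Sand: 196.5 t
  Al(OH)3: 44.42 t
  CaSiO3: 24.72 t
Total batch = 265.6 t; LOI loss = 15.68 t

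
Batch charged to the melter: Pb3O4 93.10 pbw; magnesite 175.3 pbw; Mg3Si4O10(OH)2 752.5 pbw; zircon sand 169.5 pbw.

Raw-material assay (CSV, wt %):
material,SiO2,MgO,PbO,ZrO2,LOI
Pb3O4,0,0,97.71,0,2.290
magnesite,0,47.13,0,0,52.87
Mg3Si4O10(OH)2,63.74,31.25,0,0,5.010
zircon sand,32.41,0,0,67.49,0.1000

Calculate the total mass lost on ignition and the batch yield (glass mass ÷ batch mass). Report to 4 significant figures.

LOI loss = 132.7 pbw; glass = 1058 pbw; yield = 88.85%

Each numeric step runs at full precision end to end. Values along the way are shown (rounded to four significant figures) at each printed step — every reported result is rounded exactly once — the derived quantities (net glass mass, ignition loss, four oxide percentages, the totals, yield) are recomputed in exact precision starting from the weights per 1058 pbw of glass precisely as stated by problem or answer.
Per-material ignition loss:
  Pb3O4: 93.10 × 0.02290 = 2.132 pbw
  magnesite: 175.3 × 0.5287 = 92.68 pbw
  Mg3Si4O10(OH)2: 752.5 × 0.05010 = 37.70 pbw
  zircon sand: 169.5 × 0.001000 = 0.1695 pbw
Total LOI = 132.7 pbw
Glass = batch − LOI = 1190 − 132.7 = 1058 pbw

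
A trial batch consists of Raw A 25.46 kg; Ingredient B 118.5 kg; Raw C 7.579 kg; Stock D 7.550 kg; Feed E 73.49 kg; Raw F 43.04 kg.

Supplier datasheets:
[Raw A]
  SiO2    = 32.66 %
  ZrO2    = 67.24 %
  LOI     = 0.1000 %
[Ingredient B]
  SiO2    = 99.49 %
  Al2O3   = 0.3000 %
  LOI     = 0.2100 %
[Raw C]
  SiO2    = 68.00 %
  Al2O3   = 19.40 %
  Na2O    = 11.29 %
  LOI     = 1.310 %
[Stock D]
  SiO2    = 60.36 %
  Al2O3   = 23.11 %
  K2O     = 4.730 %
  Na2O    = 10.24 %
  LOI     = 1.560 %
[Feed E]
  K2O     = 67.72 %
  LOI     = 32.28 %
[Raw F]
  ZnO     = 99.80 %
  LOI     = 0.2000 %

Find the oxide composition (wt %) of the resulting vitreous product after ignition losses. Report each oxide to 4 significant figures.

Glass mass = 251.3 kg (batch 275.6 − LOI 24.30).
Composition: SiO2 54.08%, Al2O3 1.421%, K2O 19.94%, Na2O 0.6481%, ZrO2 6.812%, ZnO 17.09%

Each numeric step carries exact precision from start to finish. Intermediates are printed rounded off to 4 significant figures as written; each reported number undergoes a single rounding; all derived quantities (the six compositions, net glass mass, the yield, totals, LOI) are re-derived from the weighed amounts per 251.3 kg of glass at full float precision, as given in the question or the answer.
Mass of each oxide from the mix:
  SiO2: 25.46·0.3266 + 118.5·0.9949 + 7.579·0.6800 + 7.550·0.6036 = 135.9 kg
  Al2O3: 118.5·0.003000 + 7.579·0.1940 + 7.550·0.2311 = 3.571 kg
  K2O: 7.550·0.04730 + 73.49·0.6772 = 50.12 kg
  Na2O: 7.579·0.1129 + 7.550·0.1024 = 1.629 kg
  ZrO2: 25.46·0.6724 = 17.12 kg
  ZnO: 43.04·0.9980 = 42.95 kg
LOI: 25.46·0.001000 + 118.5·0.002100 + 7.579·0.01310 + 7.550·0.01560 + 73.49·0.3228 + 43.04·0.002000 = 24.30 kg
The glass mass, total less LOI, = 275.6 − 24.30 = 251.3 kg (equal to the oxide-mass sum)
percent share: oxide ÷ glass, ×100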